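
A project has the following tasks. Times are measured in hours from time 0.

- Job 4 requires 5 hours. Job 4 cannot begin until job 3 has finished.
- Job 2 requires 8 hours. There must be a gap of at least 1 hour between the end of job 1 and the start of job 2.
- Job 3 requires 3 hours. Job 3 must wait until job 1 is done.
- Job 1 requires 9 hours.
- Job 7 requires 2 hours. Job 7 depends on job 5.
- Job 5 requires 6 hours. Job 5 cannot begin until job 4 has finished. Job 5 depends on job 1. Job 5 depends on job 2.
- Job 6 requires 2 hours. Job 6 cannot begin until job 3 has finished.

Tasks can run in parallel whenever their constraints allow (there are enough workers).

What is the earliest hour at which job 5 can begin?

18

Nothing blocks job 1, so it runs from hour 0 to hour 9.
Job 3 cannot begin until job 1 (finishes hour 9). It runs from hour 9 to 9 + 3 = hour 12.
Job 4 waits on job 3 (finishes hour 12), so it starts at hour 12 and finishes at 12 + 5 = hour 17.
Job 2 cannot begin until job 1 (finishes hour 9, plus 1-hour gap → hour 10). It runs from hour 10 to 10 + 8 = hour 18.
Job 5 waits on job 4 (finishes hour 17); job 1 (finishes hour 9); job 2 (finishes hour 18). The latest of these is hour 18, which is the earliest job 5 can start.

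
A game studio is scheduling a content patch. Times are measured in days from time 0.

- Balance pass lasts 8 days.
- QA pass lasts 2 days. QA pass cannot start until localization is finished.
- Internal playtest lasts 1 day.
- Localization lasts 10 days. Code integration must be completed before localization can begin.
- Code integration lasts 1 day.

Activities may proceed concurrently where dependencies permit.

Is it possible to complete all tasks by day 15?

Yes

Nothing blocks balance pass, so it runs from day 0 to day 8.
Internal playtest has no prerequisites, so it starts at day 0 and finishes at day 1.
Code integration has no prerequisites, so it starts at day 0 and finishes at day 1.
Localization cannot begin until code integration (finishes day 1). It runs from day 1 to 1 + 10 = day 11.
QA pass cannot begin until localization (finishes day 11). It runs from day 11 to 11 + 2 = day 13.
Every task is finished by day 13, which is no later than the deadline of 15, so the schedule is feasible.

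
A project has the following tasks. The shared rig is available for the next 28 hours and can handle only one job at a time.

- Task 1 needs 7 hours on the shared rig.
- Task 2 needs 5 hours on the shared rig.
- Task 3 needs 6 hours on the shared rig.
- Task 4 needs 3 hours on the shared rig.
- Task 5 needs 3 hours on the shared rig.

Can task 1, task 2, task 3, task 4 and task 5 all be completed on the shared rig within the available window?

Running back to back, the jobs need 7 + 5 + 6 + 3 + 3 = 24 hours on the shared rig.
Since 24 ≤ 28, they fit within the window.

Yes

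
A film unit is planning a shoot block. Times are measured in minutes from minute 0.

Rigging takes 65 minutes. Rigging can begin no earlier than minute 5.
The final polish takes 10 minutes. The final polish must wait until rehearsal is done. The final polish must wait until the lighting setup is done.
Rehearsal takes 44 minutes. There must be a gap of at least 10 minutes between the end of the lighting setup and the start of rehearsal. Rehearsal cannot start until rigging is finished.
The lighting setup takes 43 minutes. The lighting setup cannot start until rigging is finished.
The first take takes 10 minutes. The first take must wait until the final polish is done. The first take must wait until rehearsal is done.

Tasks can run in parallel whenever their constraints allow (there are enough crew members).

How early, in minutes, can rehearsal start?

Rigging waits on its own release at minute 5, so it starts at minute 5 and finishes at 5 + 65 = minute 70.
The lighting setup cannot begin until rigging (finishes minute 70). It runs from minute 70 to 70 + 43 = minute 113.
Rehearsal waits on the lighting setup (finishes minute 113, plus 10-minute gap → minute 123); rigging (finishes minute 70). The latest of these is minute 123, which is the earliest rehearsal can start.

123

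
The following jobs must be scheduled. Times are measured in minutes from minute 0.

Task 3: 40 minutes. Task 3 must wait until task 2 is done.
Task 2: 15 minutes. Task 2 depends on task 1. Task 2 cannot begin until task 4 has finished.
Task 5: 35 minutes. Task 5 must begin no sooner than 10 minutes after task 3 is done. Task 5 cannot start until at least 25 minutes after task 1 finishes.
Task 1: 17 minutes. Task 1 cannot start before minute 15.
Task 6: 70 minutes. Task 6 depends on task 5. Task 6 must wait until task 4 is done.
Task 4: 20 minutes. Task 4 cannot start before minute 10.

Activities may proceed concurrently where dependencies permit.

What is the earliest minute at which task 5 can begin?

97

Task 4 cannot begin until its own release at minute 10. It runs from minute 10 to 10 + 20 = minute 30.
Task 1 cannot begin until its own release at minute 15. It runs from minute 15 to 15 + 17 = minute 32.
Task 2 has to wait for task 1 (finishes minute 32); task 4 (finishes minute 30). The latest of these is minute 32, so task 2 runs minute 32 to 32 + 15 = minute 47.
After task 2 (finishes minute 47), task 3 can start at minute 47 and finishes at minute 87.
Task 5 waits on task 3 (finishes minute 87, plus 10-minute gap → minute 97); task 1 (finishes minute 32, plus 25-minute gap → minute 57). The latest of these is minute 97, which is the earliest task 5 can start.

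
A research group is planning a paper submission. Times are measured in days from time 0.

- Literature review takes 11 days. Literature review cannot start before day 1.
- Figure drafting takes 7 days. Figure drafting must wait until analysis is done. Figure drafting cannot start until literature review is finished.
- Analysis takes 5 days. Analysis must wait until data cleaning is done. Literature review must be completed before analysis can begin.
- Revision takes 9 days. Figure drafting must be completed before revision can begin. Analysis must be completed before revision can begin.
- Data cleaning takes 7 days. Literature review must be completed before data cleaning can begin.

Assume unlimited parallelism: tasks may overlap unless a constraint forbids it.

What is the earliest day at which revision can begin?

31

Literature review cannot begin until its own release at day 1. It runs from day 1 to 1 + 11 = day 12.
Data cleaning waits on literature review (finishes day 12), so it starts at day 12 and finishes at 12 + 7 = day 19.
Analysis has to wait for data cleaning (finishes day 19); literature review (finishes day 12). The latest of these is day 19, so analysis runs day 19 to 19 + 5 = day 24.
For figure drafting: analysis (finishes day 24); literature review (finishes day 12). Taking the maximum gives a start of day 24, and it finishes at 24 + 7 = day 31.
Revision waits on figure drafting (finishes day 31); analysis (finishes day 24). The latest of these is day 31, which is the earliest revision can start.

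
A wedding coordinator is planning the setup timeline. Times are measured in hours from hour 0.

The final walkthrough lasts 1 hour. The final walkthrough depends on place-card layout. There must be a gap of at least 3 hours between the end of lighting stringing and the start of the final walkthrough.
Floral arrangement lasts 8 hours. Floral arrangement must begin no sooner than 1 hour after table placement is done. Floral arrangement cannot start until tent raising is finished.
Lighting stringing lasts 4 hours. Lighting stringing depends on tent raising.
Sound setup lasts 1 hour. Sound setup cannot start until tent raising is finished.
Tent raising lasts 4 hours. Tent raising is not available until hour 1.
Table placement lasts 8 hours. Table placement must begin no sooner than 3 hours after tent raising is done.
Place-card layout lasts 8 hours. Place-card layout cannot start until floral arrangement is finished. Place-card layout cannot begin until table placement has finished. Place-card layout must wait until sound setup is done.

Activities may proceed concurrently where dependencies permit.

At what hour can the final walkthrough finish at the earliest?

34

After its own release at hour 1, tent raising can start at hour 1 and finishes at hour 5.
Sound setup cannot begin until tent raising (finishes hour 5). It runs from hour 5 to 5 + 1 = hour 6.
Lighting stringing waits on tent raising (finishes hour 5), so it starts at hour 5 and finishes at 5 + 4 = hour 9.
Table placement cannot begin until tent raising (finishes hour 5, plus 3-hour gap → hour 8). It runs from hour 8 to 8 + 8 = hour 16.
Floral arrangement cannot start until table placement (finishes hour 16, plus 1-hour gap → hour 17); tent raising (finishes hour 5). The controlling bound is hour 17, so floral arrangement finishes at 17 + 8 = hour 25.
Place-card layout has to wait for floral arrangement (finishes hour 25); table placement (finishes hour 16); sound setup (finishes hour 6). The latest of these is hour 25, so place-card layout runs hour 25 to 25 + 8 = hour 33.
The final walkthrough has to wait for place-card layout (finishes hour 33); lighting stringing (finishes hour 9, plus 3-hour gap → hour 12). The latest of these is hour 33, so the final walkthrough runs hour 33 to 33 + 1 = hour 34.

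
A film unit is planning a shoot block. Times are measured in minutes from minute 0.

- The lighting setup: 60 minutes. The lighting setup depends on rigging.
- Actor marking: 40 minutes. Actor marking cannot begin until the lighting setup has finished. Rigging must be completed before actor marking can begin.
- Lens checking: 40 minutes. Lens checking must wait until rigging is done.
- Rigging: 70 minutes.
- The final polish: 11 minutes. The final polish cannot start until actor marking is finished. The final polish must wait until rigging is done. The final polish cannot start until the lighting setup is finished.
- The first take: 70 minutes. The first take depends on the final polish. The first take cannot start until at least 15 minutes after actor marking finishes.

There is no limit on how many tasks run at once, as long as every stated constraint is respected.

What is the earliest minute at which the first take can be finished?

255

Rigging has no prerequisites, so it starts at minute 0 and finishes at minute 70.
The lighting setup waits on rigging (finishes minute 70), so it starts at minute 70 and finishes at 70 + 60 = minute 130.
Actor marking has to wait for the lighting setup (finishes minute 130); rigging (finishes minute 70). The latest of these is minute 130, so actor marking runs minute 130 to 130 + 40 = minute 170.
The final polish cannot start until actor marking (finishes minute 170); rigging (finishes minute 70); the lighting setup (finishes minute 130). The controlling bound is minute 170, so the final polish finishes at 170 + 11 = minute 181.
The first take needs all of the final polish (finishes minute 181); actor marking (finishes minute 170, plus 15-minute gap → minute 185). That puts its earliest start at minute 185; it finishes at 185 + 70 = minute 255.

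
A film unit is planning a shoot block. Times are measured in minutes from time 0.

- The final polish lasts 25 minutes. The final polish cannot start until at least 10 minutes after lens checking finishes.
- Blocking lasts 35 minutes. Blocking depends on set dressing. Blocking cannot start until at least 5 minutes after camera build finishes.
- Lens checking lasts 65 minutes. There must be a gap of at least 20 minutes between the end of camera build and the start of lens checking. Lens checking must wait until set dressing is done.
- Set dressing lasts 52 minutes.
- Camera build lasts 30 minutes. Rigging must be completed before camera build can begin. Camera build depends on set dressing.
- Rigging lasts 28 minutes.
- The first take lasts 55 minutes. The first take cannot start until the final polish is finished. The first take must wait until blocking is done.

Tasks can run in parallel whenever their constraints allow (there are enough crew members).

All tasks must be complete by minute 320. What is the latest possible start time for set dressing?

63

To finish by minute 320, the first take (duration 55) must start no later than minute 265.
The final polish feeds into the first take (must start by minute 265); so the final polish must finish by minute 265 and therefore start by minute 240.
Lens checking feeds into the final polish (must start by minute 240, minus 10-minute gap → minute 230); so lens checking must finish by minute 230 and therefore start by minute 165.
Blocking has to be done before the first take (must start by minute 265). That means finishing by minute 265, i.e. starting by 265 − 35 = minute 230.
Camera build has several dependents: lens checking (must start by minute 165, minus 20-minute gap → minute 145); blocking (must start by minute 230, minus 5-minute gap → minute 225). The earliest of those limits is minute 145, so camera build must start by 145 − 30 = minute 115.
Set dressing feeds camera build (must start by minute 115); lens checking (must start by minute 165); blocking (must start by minute 230). Taking the minimum, set dressing must finish by minute 115 and start by 115 − 52 = minute 63.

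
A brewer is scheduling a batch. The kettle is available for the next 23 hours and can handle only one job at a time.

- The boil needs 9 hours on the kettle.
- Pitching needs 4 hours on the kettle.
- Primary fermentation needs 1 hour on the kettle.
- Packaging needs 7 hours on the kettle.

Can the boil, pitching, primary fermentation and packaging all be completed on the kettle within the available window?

Running back to back, the jobs need 9 + 4 + 1 + 7 = 21 hours on the kettle.
Since 21 ≤ 23, they fit within the window.

Yes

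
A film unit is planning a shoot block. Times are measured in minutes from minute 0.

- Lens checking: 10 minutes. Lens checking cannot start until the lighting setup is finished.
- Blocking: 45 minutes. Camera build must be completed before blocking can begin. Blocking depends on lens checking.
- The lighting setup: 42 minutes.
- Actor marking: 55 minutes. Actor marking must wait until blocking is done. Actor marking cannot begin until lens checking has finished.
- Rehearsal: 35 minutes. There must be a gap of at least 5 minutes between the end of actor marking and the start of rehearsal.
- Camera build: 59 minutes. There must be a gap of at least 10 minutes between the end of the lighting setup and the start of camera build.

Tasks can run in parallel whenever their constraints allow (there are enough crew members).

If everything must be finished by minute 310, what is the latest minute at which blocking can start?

170

Rehearsal must finish by minute 310; it takes 35 minutes, so it must start by 310 − 35 = minute 275.
Actor marking has to be done before rehearsal (must start by minute 275, minus 5-minute gap → minute 270). That means finishing by minute 270, i.e. starting by 270 − 55 = minute 215.
Blocking must finish before actor marking (must start by minute 215). With a 45-minute duration, blocking must start by 215 − 45 = minute 170.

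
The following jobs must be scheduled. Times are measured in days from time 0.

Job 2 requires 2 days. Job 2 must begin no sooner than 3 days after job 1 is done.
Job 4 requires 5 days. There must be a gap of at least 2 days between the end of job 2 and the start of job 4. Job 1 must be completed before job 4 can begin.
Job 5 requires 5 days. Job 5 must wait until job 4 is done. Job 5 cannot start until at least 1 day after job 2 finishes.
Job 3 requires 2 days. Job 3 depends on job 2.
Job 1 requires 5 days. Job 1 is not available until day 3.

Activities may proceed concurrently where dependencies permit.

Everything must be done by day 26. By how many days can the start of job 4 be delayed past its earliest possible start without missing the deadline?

Job 1 cannot begin until its own release at day 3. It runs from day 3 to 3 + 5 = day 8.
Job 2 waits on job 1 (finishes day 8, plus 3-day gap → day 11), so it starts at day 11 and finishes at 11 + 2 = day 13.
Job 4 has to wait for job 2 (finishes day 13, plus 2-day gap → day 15); job 1 (finishes day 8). The latest of these is day 15, so job 4 runs day 15 to 15 + 5 = day 20.

Working backward from the deadline:
To finish by day 26, job 5 (duration 5) must start no later than day 21.
Job 4 has to be done before job 5 (must start by day 21). That means finishing by day 21, i.e. starting by 21 − 5 = day 16.
So job 4 can start as early as day 15 and as late as day 16, giving 16 − 15 = 1 day of slack.

1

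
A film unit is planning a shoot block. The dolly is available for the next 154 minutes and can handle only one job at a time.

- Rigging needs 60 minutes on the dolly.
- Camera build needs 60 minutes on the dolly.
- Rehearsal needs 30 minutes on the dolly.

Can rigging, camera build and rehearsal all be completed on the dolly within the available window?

Running back to back, the jobs need 60 + 60 + 30 = 150 minutes on the dolly.
Since 150 ≤ 154, they fit within the window.

Yes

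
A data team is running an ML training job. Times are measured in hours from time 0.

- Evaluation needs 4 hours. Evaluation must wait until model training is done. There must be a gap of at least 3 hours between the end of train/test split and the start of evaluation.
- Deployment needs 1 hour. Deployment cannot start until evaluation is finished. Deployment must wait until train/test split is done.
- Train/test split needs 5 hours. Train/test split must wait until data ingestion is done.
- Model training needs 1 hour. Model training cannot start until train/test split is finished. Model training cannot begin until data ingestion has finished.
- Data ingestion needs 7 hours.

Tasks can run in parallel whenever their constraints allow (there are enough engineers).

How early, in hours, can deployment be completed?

20

Data ingestion has no prerequisites, so it starts at hour 0 and finishes at hour 7.
Train/test split cannot begin until data ingestion (finishes hour 7). It runs from hour 7 to 7 + 5 = hour 12.
Model training cannot start until train/test split (finishes hour 12); data ingestion (finishes hour 7). The controlling bound is hour 12, so model training finishes at 12 + 1 = hour 13.
For evaluation: model training (finishes hour 13); train/test split (finishes hour 12, plus 3-hour gap → hour 15). Taking the maximum gives a start of hour 15, and it finishes at 15 + 4 = hour 19.
Deployment has to wait for evaluation (finishes hour 19); train/test split (finishes hour 12). The latest of these is hour 19, so deployment runs hour 19 to 19 + 1 = hour 20.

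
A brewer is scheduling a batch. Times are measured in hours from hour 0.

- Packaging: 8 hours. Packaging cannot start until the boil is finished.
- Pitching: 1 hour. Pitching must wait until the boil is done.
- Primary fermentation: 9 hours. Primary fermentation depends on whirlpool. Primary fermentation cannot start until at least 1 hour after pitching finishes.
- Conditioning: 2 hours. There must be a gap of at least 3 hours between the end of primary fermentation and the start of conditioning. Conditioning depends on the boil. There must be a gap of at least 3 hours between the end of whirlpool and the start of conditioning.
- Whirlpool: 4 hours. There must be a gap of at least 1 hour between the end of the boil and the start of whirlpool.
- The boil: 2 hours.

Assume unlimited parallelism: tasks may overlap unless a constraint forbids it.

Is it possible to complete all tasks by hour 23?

Yes

Nothing blocks the boil, so it runs from hour 0 to hour 2.
Packaging cannot begin until the boil (finishes hour 2). It runs from hour 2 to 2 + 8 = hour 10.
After the boil (finishes hour 2), pitching can start at hour 2 and finishes at hour 3.
Whirlpool cannot begin until the boil (finishes hour 2, plus 1-hour gap → hour 3). It runs from hour 3 to 3 + 4 = hour 7.
Primary fermentation has to wait for whirlpool (finishes hour 7); pitching (finishes hour 3, plus 1-hour gap → hour 4). The latest of these is hour 7, so primary fermentation runs hour 7 to 7 + 9 = hour 16.
Conditioning needs all of primary fermentation (finishes hour 16, plus 3-hour gap → hour 19); the boil (finishes hour 2); whirlpool (finishes hour 7, plus 3-hour gap → hour 10). That puts its earliest start at hour 19; it finishes at 19 + 2 = hour 21.
Every task is finished by hour 21, which is no later than the deadline of 23, so the schedule is feasible.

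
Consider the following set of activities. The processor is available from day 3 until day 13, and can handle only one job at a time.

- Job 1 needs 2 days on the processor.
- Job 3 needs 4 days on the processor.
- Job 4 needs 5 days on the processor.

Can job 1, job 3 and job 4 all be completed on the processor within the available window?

The processor window is 13 − 3 = 10 days.
Running back to back, the jobs need 2 + 4 + 5 = 11 days on the processor.
Since 11 > 10, they cannot all fit.

No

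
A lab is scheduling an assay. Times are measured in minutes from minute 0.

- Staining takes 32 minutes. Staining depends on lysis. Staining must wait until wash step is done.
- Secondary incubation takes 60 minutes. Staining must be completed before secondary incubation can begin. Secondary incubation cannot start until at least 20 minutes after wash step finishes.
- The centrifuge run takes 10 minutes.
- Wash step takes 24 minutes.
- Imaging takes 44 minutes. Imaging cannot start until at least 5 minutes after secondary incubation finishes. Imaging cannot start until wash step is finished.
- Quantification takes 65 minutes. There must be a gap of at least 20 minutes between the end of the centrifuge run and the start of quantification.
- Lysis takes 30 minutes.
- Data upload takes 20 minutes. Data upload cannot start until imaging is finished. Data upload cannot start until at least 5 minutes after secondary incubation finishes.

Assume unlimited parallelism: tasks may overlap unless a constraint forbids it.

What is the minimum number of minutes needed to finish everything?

Wash step has no prerequisites, so it starts at minute 0 and finishes at minute 24.
Nothing blocks the centrifuge run, so it runs from minute 0 to minute 10.
Quantification waits on the centrifuge run (finishes minute 10, plus 20-minute gap → minute 30), so it starts at minute 30 and finishes at 30 + 65 = minute 95.
Nothing blocks lysis, so it runs from minute 0 to minute 30.
Staining needs all of lysis (finishes minute 30); wash step (finishes minute 24). That puts its earliest start at minute 30; it finishes at 30 + 32 = minute 62.
Secondary incubation needs all of staining (finishes minute 62); wash step (finishes minute 24, plus 20-minute gap → minute 44). That puts its earliest start at minute 62; it finishes at 62 + 60 = minute 122.
Imaging cannot start until secondary incubation (finishes minute 122, plus 5-minute gap → minute 127); wash step (finishes minute 24). The controlling bound is minute 127, so imaging finishes at 127 + 44 = minute 171.
Data upload needs all of imaging (finishes minute 171); secondary incubation (finishes minute 122, plus 5-minute gap → minute 127). That puts its earliest start at minute 171; it finishes at 171 + 20 = minute 191.
All tasks are finished once the last one completes. Finish times: Lysis at 30, The centrifuge run at 10, Wash step at 24, Staining at 62, Secondary incubation at 122, Imaging at 171, Quantification at 95, Data upload at 191. The latest is minute 191.

191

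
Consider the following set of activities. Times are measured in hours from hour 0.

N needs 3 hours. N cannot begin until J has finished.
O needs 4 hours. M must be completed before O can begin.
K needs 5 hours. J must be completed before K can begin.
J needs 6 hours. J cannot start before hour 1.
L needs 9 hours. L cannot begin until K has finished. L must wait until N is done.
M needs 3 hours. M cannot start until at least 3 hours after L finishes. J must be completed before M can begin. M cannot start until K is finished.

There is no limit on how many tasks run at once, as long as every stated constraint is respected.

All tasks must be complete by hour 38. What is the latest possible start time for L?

19

Nothing follows O; the deadline of hour 38 is its only limit. It must start by 38 − 4 = hour 34.
M must finish before O (must start by hour 34). With a 3-hour duration, M must start by 34 − 3 = hour 31.
L must finish before M (must start by hour 31, minus 3-hour gap → hour 28). With a 9-hour duration, L must start by 28 − 9 = hour 19.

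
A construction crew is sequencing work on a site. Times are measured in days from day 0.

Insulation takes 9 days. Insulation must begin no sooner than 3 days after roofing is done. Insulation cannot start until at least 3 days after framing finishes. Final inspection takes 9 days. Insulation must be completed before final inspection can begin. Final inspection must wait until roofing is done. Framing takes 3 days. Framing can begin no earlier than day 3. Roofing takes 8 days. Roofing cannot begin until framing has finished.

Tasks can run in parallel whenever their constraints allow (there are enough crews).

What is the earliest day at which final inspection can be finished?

35

Framing waits on its own release at day 3, so it starts at day 3 and finishes at 3 + 3 = day 6.
Roofing cannot begin until framing (finishes day 6). It runs from day 6 to 6 + 8 = day 14.
For insulation: roofing (finishes day 14, plus 3-day gap → day 17); framing (finishes day 6, plus 3-day gap → day 9). Taking the maximum gives a start of day 17, and it finishes at 17 + 9 = day 26.
For final inspection: insulation (finishes day 26); roofing (finishes day 14). Taking the maximum gives a start of day 26, and it finishes at 26 + 9 = day 35.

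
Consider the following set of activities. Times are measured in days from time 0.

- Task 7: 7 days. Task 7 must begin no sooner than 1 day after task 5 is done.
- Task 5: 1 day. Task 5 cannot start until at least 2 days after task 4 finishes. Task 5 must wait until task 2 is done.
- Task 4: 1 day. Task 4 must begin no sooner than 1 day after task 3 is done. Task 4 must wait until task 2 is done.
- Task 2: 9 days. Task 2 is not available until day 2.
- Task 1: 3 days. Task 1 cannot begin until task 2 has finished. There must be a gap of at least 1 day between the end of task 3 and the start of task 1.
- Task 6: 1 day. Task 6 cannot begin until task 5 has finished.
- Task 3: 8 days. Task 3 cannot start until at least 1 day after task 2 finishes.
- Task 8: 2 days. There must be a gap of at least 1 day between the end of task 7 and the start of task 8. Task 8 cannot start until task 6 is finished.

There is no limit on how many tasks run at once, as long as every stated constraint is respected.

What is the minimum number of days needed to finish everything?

36

Task 2 cannot begin until its own release at day 2. It runs from day 2 to 2 + 9 = day 11.
Task 3 cannot begin until task 2 (finishes day 11, plus 1-day gap → day 12). It runs from day 12 to 12 + 8 = day 20.
For task 4: task 3 (finishes day 20, plus 1-day gap → day 21); task 2 (finishes day 11). Taking the maximum gives a start of day 21, and it finishes at 21 + 1 = day 22.
Task 5 has to wait for task 4 (finishes day 22, plus 2-day gap → day 24); task 2 (finishes day 11). The latest of these is day 24, so task 5 runs day 24 to 24 + 1 = day 25.
Task 7 cannot begin until task 5 (finishes day 25, plus 1-day gap → day 26). It runs from day 26 to 26 + 7 = day 33.
Task 6 cannot begin until task 5 (finishes day 25). It runs from day 25 to 25 + 1 = day 26.
Task 8 cannot start until task 7 (finishes day 33, plus 1-day gap → day 34); task 6 (finishes day 26). The controlling bound is day 34, so task 8 finishes at 34 + 2 = day 36.
Task 1 needs all of task 2 (finishes day 11); task 3 (finishes day 20, plus 1-day gap → day 21). That puts its earliest start at day 21; it finishes at 21 + 3 = day 24.
All tasks are finished once the last one completes. Finish times: Task 1 at 24, Task 2 at 11, Task 3 at 20, Task 4 at 22, Task 5 at 25, Task 6 at 26, Task 7 at 33, Task 8 at 36. The latest is day 36.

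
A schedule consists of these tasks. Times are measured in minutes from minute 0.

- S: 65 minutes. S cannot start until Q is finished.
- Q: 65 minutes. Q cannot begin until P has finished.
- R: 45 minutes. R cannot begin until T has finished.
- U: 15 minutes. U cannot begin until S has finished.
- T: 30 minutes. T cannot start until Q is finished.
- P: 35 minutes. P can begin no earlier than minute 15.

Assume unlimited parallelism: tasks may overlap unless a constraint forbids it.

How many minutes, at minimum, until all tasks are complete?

195

After its own release at minute 15, P can start at minute 15 and finishes at minute 50.
Q cannot begin until P (finishes minute 50). It runs from minute 50 to 50 + 65 = minute 115.
T cannot begin until Q (finishes minute 115). It runs from minute 115 to 115 + 30 = minute 145.
R waits on T (finishes minute 145), so it starts at minute 145 and finishes at 145 + 45 = minute 190.
After Q (finishes minute 115), S can start at minute 115 and finishes at minute 180.
After S (finishes minute 180), U can start at minute 180 and finishes at minute 195.
All tasks are finished once the last one completes. Finish times: P at 50, Q at 115, R at 190, S at 180, T at 145, U at 195. The latest is minute 195.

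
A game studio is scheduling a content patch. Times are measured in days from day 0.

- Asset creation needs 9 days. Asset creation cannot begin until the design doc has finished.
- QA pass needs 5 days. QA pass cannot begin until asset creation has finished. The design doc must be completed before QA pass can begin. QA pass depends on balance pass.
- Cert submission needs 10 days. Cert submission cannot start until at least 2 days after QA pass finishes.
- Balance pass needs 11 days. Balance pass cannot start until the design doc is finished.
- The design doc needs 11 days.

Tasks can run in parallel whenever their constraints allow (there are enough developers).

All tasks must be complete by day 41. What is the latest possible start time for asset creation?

15

Nothing follows cert submission; the deadline of day 41 is its only limit. It must start by 41 − 10 = day 31.
Since cert submission (must start by day 31, minus 2-day gap → day 29) depends on it, QA pass must finish by day 29. Backing off its 5-day duration gives a latest start of day 24.
Asset creation must finish before QA pass (must start by day 24). With a 9-day duration, asset creation must start by 24 − 9 = day 15.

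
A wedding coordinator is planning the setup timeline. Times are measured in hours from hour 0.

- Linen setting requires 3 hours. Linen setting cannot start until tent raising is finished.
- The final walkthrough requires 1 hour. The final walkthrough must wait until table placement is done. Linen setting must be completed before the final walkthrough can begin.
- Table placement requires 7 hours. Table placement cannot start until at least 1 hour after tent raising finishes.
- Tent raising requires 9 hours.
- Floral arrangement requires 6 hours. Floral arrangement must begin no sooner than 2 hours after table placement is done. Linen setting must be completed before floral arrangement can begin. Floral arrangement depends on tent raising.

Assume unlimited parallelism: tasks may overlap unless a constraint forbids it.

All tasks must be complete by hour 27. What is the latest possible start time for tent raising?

2

Floral arrangement must finish by hour 27; it takes 6 hours, so it must start by 27 − 6 = hour 21.
The final walkthrough has no dependents, so it just needs to finish by hour 27. Starting by 27 − 1 = hour 26 achieves that.
Table placement has several dependents: floral arrangement (must start by hour 21, minus 2-hour gap → hour 19); the final walkthrough (must start by hour 26). The earliest of those limits is hour 19, so table placement must start by 19 − 7 = hour 12.
For linen setting: floral arrangement (must start by hour 21); the final walkthrough (must start by hour 26). The most restrictive is hour 21; with a 3-hour duration, linen setting must start by hour 18.
Tent raising must finish in time for table placement (must start by hour 12, minus 1-hour gap → hour 11); linen setting (must start by hour 18); floral arrangement (must start by hour 21). The tightest is hour 11, so tent raising must start by 11 − 9 = hour 2.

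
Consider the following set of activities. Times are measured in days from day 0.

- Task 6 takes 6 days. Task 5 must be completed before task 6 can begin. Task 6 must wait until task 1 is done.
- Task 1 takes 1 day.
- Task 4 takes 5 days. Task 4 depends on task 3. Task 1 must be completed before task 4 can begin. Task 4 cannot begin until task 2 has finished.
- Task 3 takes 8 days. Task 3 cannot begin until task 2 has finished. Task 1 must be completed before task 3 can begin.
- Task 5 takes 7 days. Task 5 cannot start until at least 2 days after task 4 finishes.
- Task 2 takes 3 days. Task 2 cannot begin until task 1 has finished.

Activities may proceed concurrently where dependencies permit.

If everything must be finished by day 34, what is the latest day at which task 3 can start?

Task 6 has no dependents, so it just needs to finish by day 34. Starting by 34 − 6 = day 28 achieves that.
Task 5 feeds into task 6 (must start by day 28); so task 5 must finish by day 28 and therefore start by day 21.
Task 4 feeds into task 5 (must start by day 21, minus 2-day gap → day 19); so task 4 must finish by day 19 and therefore start by day 14.
Task 3 has to be done before task 4 (must start by day 14). That means finishing by day 14, i.e. starting by 14 − 8 = day 6.

6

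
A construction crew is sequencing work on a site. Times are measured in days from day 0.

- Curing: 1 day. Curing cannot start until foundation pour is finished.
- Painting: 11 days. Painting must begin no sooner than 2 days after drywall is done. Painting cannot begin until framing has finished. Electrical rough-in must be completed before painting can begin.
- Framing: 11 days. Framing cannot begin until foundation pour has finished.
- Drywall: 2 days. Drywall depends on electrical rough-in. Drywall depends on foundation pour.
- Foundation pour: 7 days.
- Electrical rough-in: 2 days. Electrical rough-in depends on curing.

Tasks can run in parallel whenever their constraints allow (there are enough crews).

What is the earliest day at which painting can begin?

Foundation pour has no prerequisites, so it starts at day 0 and finishes at day 7.
After foundation pour (finishes day 7), framing can start at day 7 and finishes at day 18.
Curing cannot begin until foundation pour (finishes day 7). It runs from day 7 to 7 + 1 = day 8.
After curing (finishes day 8), electrical rough-in can start at day 8 and finishes at day 10.
Drywall needs all of electrical rough-in (finishes day 10); foundation pour (finishes day 7). That puts its earliest start at day 10; it finishes at 10 + 2 = day 12.
Painting waits on drywall (finishes day 12, plus 2-day gap → day 14); framing (finishes day 18); electrical rough-in (finishes day 10). The latest of these is day 18, which is the earliest painting can start.

18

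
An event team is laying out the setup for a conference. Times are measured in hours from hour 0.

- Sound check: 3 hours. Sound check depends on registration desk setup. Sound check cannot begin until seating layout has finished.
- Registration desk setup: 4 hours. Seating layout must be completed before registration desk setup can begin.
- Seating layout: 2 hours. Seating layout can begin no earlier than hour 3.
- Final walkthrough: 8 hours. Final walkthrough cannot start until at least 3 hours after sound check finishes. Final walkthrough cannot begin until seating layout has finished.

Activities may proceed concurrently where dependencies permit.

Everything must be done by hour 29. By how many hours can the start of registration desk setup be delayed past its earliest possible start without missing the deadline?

6

Seating layout cannot begin until its own release at hour 3. It runs from hour 3 to 3 + 2 = hour 5.
Registration desk setup waits on seating layout (finishes hour 5), so it starts at hour 5 and finishes at 5 + 4 = hour 9.

Working backward from the deadline:
Final walkthrough must finish by hour 29; it takes 8 hours, so it must start by 29 − 8 = hour 21.
Sound check feeds into final walkthrough (must start by hour 21, minus 3-hour gap → hour 18); so sound check must finish by hour 18 and therefore start by hour 15.
Since sound check (must start by hour 15) depends on it, registration desk setup must finish by hour 15. Backing off its 4-hour duration gives a latest start of hour 11.
So registration desk setup can start as early as hour 5 and as late as hour 11, giving 11 − 5 = 6 hours of slack.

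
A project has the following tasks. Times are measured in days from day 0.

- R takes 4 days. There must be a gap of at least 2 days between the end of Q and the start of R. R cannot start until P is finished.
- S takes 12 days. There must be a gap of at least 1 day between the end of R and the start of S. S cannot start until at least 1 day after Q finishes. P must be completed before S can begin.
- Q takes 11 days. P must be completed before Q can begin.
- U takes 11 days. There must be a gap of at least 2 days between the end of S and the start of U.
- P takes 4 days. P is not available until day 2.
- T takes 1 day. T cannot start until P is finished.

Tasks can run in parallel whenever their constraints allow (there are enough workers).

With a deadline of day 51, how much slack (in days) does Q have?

2

After its own release at day 2, P can start at day 2 and finishes at day 6.
After P (finishes day 6), Q can start at day 6 and finishes at day 17.

Working backward from the deadline:
Nothing follows U; the deadline of day 51 is its only limit. It must start by 51 − 11 = day 40.
Since U (must start by day 40, minus 2-day gap → day 38) depends on it, S must finish by day 38. Backing off its 12-day duration gives a latest start of day 26.
R must finish before S (must start by day 26, minus 1-day gap → day 25). With a 4-day duration, R must start by 25 − 4 = day 21.
Q has several dependents: R (must start by day 21, minus 2-day gap → day 19); S (must start by day 26, minus 1-day gap → day 25). The earliest of those limits is day 19, so Q must start by 19 − 11 = day 8.
So Q can start as early as day 6 and as late as day 8, giving 8 − 6 = 2 days of slack.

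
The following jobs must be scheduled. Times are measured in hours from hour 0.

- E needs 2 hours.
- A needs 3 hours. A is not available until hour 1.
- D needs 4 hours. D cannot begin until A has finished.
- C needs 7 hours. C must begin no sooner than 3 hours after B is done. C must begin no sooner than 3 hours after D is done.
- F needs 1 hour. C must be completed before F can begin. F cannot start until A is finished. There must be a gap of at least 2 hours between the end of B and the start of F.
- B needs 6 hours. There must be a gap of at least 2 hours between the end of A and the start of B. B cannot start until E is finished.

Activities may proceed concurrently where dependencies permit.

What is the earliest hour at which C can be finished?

Nothing blocks E, so it runs from hour 0 to hour 2.
A waits on its own release at hour 1, so it starts at hour 1 and finishes at 1 + 3 = hour 4.
D waits on A (finishes hour 4), so it starts at hour 4 and finishes at 4 + 4 = hour 8.
B has to wait for A (finishes hour 4, plus 2-hour gap → hour 6); E (finishes hour 2). The latest of these is hour 6, so B runs hour 6 to 6 + 6 = hour 12.
C has to wait for B (finishes hour 12, plus 3-hour gap → hour 15); D (finishes hour 8, plus 3-hour gap → hour 11). The latest of these is hour 15, so C runs hour 15 to 15 + 7 = hour 22.

22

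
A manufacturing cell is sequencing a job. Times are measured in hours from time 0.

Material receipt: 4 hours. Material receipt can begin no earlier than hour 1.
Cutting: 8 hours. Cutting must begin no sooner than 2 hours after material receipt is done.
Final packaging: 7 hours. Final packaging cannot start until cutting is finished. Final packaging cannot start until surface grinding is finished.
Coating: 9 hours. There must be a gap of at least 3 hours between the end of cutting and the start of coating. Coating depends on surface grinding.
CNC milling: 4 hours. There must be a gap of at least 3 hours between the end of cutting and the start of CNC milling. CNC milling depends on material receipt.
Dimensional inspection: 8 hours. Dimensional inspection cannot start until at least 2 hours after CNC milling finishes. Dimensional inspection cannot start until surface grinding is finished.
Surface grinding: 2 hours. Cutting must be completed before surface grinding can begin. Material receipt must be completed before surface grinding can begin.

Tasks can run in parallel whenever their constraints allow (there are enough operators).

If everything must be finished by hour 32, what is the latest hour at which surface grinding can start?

21

Dimensional inspection has no dependents, so it just needs to finish by hour 32. Starting by 32 − 8 = hour 24 achieves that.
Coating has no dependents, so it just needs to finish by hour 32. Starting by 32 − 9 = hour 23 achieves that.
Final packaging must finish by hour 32; it takes 7 hours, so it must start by 32 − 7 = hour 25.
Surface grinding has several dependents: dimensional inspection (must start by hour 24); coating (must start by hour 23); final packaging (must start by hour 25). The earliest of those limits is hour 23, so surface grinding must start by 23 − 2 = hour 21.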